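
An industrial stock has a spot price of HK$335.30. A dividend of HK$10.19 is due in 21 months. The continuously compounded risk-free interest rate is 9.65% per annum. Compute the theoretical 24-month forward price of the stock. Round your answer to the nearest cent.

PV(dividends) I = 10.19·e^(−0.0965·21/12)
I = 8.6066
F = (S − I)·e^(rT) = (335.30 − 8.6066) · e^(0.0965·24/12)
= 326.6934 · e^0.193000 = 326.6934 × 1.212883 = HK$396.24

HK$396.24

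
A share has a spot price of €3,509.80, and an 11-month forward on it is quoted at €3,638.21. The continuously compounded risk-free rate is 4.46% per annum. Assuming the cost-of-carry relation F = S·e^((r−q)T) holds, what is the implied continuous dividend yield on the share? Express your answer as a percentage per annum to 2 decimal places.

From F = S·e^((r−q)T): (r − q) = ln(F/S)/T
ln(3638.21/3509.80) = ln(1.036586) = 0.035933
(r − q) = 0.035933 / (11/12) = 0.039200
q = r − ln(F/S)/T = 0.0446 − 0.039200 = 0.005400
q = 0.54%

0.54%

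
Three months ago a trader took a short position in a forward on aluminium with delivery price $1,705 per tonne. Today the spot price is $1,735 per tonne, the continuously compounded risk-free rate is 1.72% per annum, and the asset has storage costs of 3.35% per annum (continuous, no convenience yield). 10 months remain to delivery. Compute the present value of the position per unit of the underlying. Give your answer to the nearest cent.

-$103.38 per tonne

Current fair forward for the remaining 10 months: F = S·e^((r + u)·T), (r + u) = 0.0172 + 0.0335 = 0.0507
F = 1735 · e^(0.0507 × 10/12) = 1735 × 1.04315523 = 1809.8743
Value of long forward = (F − K)·e^(−rT) = (1809.8743 − 1705) · e^(−0.0172·10/12)
= 104.8743 × 0.98576890 = 103.38
Short position value = −(long value) = -$103.38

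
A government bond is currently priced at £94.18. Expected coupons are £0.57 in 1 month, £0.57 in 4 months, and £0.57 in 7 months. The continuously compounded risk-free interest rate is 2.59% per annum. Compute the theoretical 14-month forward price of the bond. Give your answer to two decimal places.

£95.32

PV(coupons) I = 0.57·e^(−0.0259·1/12) + 0.57·e^(−0.0259·4/12) + 0.57·e^(−0.0259·7/12)
I = 0.5688 + 0.5651 + 0.5615 = 1.6954
F = (S − I)·e^(rT) = (94.18 − 1.6954) · e^(0.0259·14/12)
= 92.4846 · e^0.030217 = 92.4846 × 1.030678 = £95.32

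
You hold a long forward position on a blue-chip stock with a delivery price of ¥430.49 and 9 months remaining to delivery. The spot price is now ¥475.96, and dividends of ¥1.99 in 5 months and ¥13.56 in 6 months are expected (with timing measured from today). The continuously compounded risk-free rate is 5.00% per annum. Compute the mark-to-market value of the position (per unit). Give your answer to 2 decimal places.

PV(remaining dividends) I = 1.99·e^(−0.0500·5/12) + 13.56·e^(−0.0500·6/12) = 15.1742
Current forward F = (S − I)·e^(rT) = (475.96 − 15.1742)·e^(0.0500·9/12) = 460.7858 × 1.038212 = 478.3933
Value (long) = (F − K)·e^(−rT) = (478.3933 − 430.49) × 0.963194 = 46.1402
Value = ¥46.14

¥46.14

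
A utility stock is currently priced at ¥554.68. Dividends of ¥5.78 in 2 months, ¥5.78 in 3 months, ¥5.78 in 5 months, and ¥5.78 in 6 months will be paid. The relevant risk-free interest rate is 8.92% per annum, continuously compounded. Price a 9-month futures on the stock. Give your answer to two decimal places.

PV(dividends) I = 5.78·e^(−0.0892·2/12) + 5.78·e^(−0.0892·3/12) + 5.78·e^(−0.0892·5/12) + 5.78·e^(−0.0892·6/12)
I = 5.6947 + 5.6525 + 5.5691 + 5.5279 = 22.4442
F = (S − I)·e^(rT) = (554.68 − 22.4442) · e^(0.0892·9/12)
= 532.2358 · e^0.066900 = 532.2358 × 1.069189 = ¥569.06

¥569.06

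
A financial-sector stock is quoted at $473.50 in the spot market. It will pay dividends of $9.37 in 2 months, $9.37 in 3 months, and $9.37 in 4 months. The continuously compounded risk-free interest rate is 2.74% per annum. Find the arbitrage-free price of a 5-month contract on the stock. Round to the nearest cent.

PV(dividends) I = 9.37·e^(−0.0274·2/12) + 9.37·e^(−0.0274·3/12) + 9.37·e^(−0.0274·4/12)
I = 9.3273 + 9.3060 + 9.2848 = 27.9181
F = (S − I)·e^(rT) = (473.50 − 27.9181) · e^(0.0274·5/12)
= 445.5819 · e^0.011417 = 445.5819 × 1.011482 = $450.70

$450.70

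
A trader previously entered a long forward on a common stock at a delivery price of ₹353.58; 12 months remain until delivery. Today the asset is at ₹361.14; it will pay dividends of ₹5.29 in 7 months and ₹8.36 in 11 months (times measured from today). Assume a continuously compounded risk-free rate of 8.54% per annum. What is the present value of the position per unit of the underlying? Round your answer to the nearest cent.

₹23.74

PV(remaining dividends) I = 5.29·e^(−0.0854·7/12) + 8.36·e^(−0.0854·11/12) = 12.7634
Current forward F = (S − I)·e^(rT) = (361.14 − 12.7634)·e^(0.0854·12/12) = 348.3766 × 1.089153 = 379.4354
Value (long) = (F − K)·e^(−rT) = (379.4354 − 353.58) × 0.918145 = 23.7390
Value = ₹23.74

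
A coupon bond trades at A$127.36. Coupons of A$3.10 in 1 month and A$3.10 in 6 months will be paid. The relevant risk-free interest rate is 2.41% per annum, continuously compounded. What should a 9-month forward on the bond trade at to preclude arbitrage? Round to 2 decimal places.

PV(coupons) I = 3.10·e^(−0.0241·1/12) + 3.10·e^(−0.0241·6/12)
I = 3.0938 + 3.0629 = 6.1567
F = (S − I)·e^(rT) = (127.36 − 6.1567) · e^(0.0241·9/12)
= 121.2033 · e^0.018075 = 121.2033 × 1.018239 = A$123.41

A$123.41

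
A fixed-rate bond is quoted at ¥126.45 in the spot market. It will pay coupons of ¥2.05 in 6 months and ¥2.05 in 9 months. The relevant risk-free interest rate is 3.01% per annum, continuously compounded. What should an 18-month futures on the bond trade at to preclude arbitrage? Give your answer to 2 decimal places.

¥128.08

PV(coupons) I = 2.05·e^(−0.0301·6/12) + 2.05·e^(−0.0301·9/12)
I = 2.0194 + 2.0042 = 4.0236
F = (S − I)·e^(rT) = (126.45 − 4.0236) · e^(0.0301·18/12)
= 122.4264 · e^0.045150 = 122.4264 × 1.046185 = ¥128.08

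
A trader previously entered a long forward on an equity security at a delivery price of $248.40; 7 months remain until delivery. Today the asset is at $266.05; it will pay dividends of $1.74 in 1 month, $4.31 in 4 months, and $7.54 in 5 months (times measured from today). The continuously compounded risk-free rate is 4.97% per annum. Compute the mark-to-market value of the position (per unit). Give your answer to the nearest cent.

$11.39

PV(remaining dividends) I = 1.74·e^(−0.0497·1/12) + 4.31·e^(−0.0497·4/12) + 7.54·e^(−0.0497·5/12) = 13.3575
Current forward F = (S − I)·e^(rT) = (266.05 − 13.3575)·e^(0.0497·7/12) = 252.6925 × 1.029416 = 260.1257
Value (long) = (F − K)·e^(−rT) = (260.1257 − 248.40) × 0.971425 = 11.3906
Value = $11.39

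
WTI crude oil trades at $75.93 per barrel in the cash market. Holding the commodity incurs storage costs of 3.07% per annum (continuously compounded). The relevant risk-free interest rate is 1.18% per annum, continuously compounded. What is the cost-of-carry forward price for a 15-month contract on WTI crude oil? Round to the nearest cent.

$80.07 per barrel

Net carry = r + u − y = 0.0118 + 0.0307 − 0.0000 = 0.0425
F = S·e^((r+u−y)T) = 75.93 · e^(0.0425 × 15/12) = 75.93 · e^0.053125
= 75.93 × 1.054561 = $80.07 per barrel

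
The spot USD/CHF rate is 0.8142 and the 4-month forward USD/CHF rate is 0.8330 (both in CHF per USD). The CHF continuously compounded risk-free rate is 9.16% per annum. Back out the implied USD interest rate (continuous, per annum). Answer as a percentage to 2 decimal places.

F = S·e^((r_CHF − r_USD)T) ⇒ r_USD = r_CHF − ln(F/S)/T
ln(0.8330/0.8142) = 0.022828; /(4/12) = 0.068484
r_USD = 0.0916 − 0.068484 = 0.023116
r_USD = 2.31%

2.31%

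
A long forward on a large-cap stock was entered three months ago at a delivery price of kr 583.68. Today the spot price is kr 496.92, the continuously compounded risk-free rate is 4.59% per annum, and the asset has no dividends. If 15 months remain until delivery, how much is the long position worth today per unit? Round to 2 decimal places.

-kr 54.21

Current fair forward for the remaining 15 months: F = S·e^(r·T), r = 0.0459
F = 496.92 · e^(0.0459 × 15/12) = 496.92 × 1.059053 = 526.2646
Value of long forward = (F − K)·e^(−rT) = (526.2646 − 583.68) · e^(−0.0459·15/12)
= -57.4154 × 0.944240 = -54.21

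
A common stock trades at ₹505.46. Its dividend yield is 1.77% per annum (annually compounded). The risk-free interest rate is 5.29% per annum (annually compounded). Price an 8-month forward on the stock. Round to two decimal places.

₹517.05

F = S · (1+r)^T / (1+q)^T
= 505.46 × 1.034963 / 1.011765 = 505.46 × 1.022928
F = ₹517.05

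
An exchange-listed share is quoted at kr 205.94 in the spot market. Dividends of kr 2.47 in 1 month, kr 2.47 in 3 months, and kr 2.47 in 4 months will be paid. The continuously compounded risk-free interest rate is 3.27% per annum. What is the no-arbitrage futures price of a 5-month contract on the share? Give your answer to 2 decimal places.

kr 201.31

PV(dividends) I = 2.47·e^(−0.0327·1/12) + 2.47·e^(−0.0327·3/12) + 2.47·e^(−0.0327·4/12)
I = 2.4633 + 2.4499 + 2.4432 = 7.3564
F = (S − I)·e^(rT) = (205.94 − 7.3564) · e^(0.0327·5/12)
= 198.5836 · e^0.013625 = 198.5836 × 1.013718 = kr 201.31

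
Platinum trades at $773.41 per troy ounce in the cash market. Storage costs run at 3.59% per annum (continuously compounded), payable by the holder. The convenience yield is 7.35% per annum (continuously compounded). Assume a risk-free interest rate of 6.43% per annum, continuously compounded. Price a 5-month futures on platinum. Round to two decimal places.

Net carry = r + u − y = 0.0643 + 0.0359 − 0.0735 = 0.0267
F = S·e^((r+u−y)T) = 773.41 · e^(0.0267 × 5/12) = 773.41 · e^0.011125
= 773.41 × 1.011187 = $782.06 per troy ounce

$782.06 per troy ounce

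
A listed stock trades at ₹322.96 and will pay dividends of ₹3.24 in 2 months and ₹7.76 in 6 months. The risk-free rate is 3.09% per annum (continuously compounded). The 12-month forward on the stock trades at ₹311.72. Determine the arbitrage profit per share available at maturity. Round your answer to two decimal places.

₹10.17 per share

PV(dividends) I = 3.24·e^(−0.0309·2/12) + 7.76·e^(−0.0309·6/12) = 10.8644
Fair forward F* = (S − I)·e^(rT) = (322.96 − 10.8644)·e^0.030900 = 312.0956 × 1.031382 = 321.8898
Market ₹311.72 < fair 321.8898: forward underpriced → reverse cash-and-carry (short the stock, invest proceeds at r, pay the dividends, go long the forward).
Profit at T = |F_mkt − F*| = |311.72 − 321.8898| = ₹10.17 per share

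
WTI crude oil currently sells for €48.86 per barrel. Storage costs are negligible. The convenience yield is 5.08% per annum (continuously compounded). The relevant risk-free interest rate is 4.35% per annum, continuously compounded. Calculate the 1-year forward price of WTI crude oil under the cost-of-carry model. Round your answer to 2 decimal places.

€48.50 per barrel

Net carry = r + u − y = 0.0435 + 0.0000 − 0.0508 = -0.0073
F = S·e^((r+u−y)T) = 48.86 · e^(-0.0073 × 1) = 48.86 · e^-0.007300
= 48.86 × 0.992727 = €48.50 per barrel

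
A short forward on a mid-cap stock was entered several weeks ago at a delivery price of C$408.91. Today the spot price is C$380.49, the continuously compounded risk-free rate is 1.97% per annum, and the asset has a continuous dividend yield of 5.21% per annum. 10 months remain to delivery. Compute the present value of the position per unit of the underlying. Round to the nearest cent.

C$37.93

Current fair forward for the remaining 10 months: F = S·e^((r − q)·T), (r − q) = 0.0197 − 0.0521 = -0.0324
F = 380.49 · e^(-0.0324 × 10/12) = 380.49 × 0.973361 = 370.3541
Value of long forward = (F − K)·e^(−rT) = (370.3541 − 408.91) · e^(−0.0197·10/12)
= -38.5559 × 0.983717 = -37.93
Short position value = −(long value) = C$37.93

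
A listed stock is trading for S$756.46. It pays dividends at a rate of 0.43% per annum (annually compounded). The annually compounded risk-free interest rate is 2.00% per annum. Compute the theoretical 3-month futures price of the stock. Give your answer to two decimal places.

F = S · (1+r)^T / (1+q)^T
= 756.46 × 1.004963 / 1.001073 = 756.46 × 1.003886
F = S$759.40

S$759.40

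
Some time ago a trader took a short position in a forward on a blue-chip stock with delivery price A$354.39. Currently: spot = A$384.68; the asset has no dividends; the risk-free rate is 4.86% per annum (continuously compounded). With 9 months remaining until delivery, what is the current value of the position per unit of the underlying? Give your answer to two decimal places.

-A$42.97

Current fair forward for the remaining 9 months: F = S·e^(r·T), r = 0.0486
F = 384.68 · e^(0.0486 × 9/12) = 384.68 × 1.037122 = 398.9601
Value of long forward = (F − K)·e^(−rT) = (398.9601 − 354.39) · e^(−0.0486·9/12)
= 44.5701 × 0.964206 = 42.97
Short position value = −(long value) = -A$42.97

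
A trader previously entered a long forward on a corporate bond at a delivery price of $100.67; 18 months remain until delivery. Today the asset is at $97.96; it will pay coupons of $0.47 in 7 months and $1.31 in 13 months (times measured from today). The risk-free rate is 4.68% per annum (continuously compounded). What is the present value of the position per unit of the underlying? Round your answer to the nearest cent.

PV(remaining coupons) I = 0.47·e^(−0.0468·7/12) + 1.31·e^(−0.0468·13/12) = 1.7026
Current forward F = (S − I)·e^(rT) = (97.96 − 1.7026)·e^(0.0468·18/12) = 96.2574 × 1.072723 = 103.2575
Value (long) = (F − K)·e^(−rT) = (103.2575 − 100.67) × 0.932207 = 2.4121
Value = $2.41

$2.41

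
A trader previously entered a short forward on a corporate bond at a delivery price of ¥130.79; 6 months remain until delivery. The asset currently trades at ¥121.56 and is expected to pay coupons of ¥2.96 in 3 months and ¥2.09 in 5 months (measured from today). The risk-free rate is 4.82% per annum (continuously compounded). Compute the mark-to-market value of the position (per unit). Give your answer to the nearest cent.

¥11.09

PV(remaining coupons) I = 2.96·e^(−0.0482·3/12) + 2.09·e^(−0.0482·5/12) = 4.9730
Current forward F = (S − I)·e^(rT) = (121.56 − 4.9730)·e^(0.0482·6/12) = 116.5870 × 1.024393 = 119.4309
Value (long) = (F − K)·e^(−rT) = (119.4309 − 130.79) × 0.976188 = -11.0886
Short position value = −(long value) = ¥11.09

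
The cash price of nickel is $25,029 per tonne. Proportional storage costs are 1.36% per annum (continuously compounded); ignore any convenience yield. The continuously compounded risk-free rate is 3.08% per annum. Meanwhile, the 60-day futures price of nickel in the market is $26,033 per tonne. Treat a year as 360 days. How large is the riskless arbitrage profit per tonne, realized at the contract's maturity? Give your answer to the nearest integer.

Fair futures: F* = S·e^(carry·T), with carry = (r + u) = 0.0308 + 0.0136 = 0.0444
F* = 25029 · e^(0.0444 × 60/360) = 25029 · e^0.007400 = 25029 × 1.007427 = $25214.8904
Market $26033 > fair $25214.8904: forward overpriced → cash-and-carry (buy spot, short the forward).
At maturity, profit = |F_mkt − F*| = |26033 − 25214.8904| = $818 per tonne

$818 per tonne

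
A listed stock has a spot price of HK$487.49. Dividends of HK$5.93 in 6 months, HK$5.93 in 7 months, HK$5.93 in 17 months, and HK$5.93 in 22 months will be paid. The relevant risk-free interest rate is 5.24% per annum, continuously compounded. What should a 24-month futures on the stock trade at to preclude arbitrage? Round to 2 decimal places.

HK$516.45

PV(dividends) I = 5.93·e^(−0.0524·6/12) + 5.93·e^(−0.0524·7/12) + 5.93·e^(−0.0524·17/12) + 5.93·e^(−0.0524·22/12)
I = 5.7767 + 5.7515 + 5.5057 + 5.3868 = 22.4207
F = (S − I)·e^(rT) = (487.49 − 22.4207) · e^(0.0524·24/12)
= 465.0693 · e^0.104800 = 465.0693 × 1.110488 = HK$516.45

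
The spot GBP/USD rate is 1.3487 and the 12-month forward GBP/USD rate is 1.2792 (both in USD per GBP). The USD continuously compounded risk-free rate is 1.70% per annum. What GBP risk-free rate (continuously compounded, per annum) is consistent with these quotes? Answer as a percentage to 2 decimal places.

F = S·e^((r_USD − r_GBP)T) ⇒ r_GBP = r_USD − ln(F/S)/T
ln(1.2792/1.3487) = -0.052906; /(12/12) = -0.052906
r_GBP = 0.0170 + 0.052906 = 0.069906
r_GBP = 6.99%

6.99%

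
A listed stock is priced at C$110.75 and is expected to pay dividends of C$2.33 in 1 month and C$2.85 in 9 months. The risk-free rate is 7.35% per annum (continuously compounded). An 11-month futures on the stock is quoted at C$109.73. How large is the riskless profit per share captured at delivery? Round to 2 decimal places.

PV(dividends) I = 2.33·e^(−0.0735·1/12) + 2.85·e^(−0.0735·9/12) = 5.0129
Fair futures F* = (S − I)·e^(rT) = (110.75 − 5.0129)·e^0.067375 = 105.7371 × 1.069697 = 113.1067
Market C$109.73 < fair 113.1067: forward underpriced → reverse cash-and-carry (short the stock, invest proceeds at r, pay the dividends, go long the forward).
Profit at T = |F_mkt − F*| = |109.73 − 113.1067| = C$3.38 per share

C$3.38 per share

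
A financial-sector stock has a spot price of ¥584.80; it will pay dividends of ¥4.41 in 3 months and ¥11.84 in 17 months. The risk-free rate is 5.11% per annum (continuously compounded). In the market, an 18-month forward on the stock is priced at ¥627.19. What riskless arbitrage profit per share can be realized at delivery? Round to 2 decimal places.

¥12.39 per share

PV(dividends) I = 4.41·e^(−0.0511·3/12) + 11.84·e^(−0.0511·17/12) = 15.3672
Fair forward F* = (S − I)·e^(rT) = (584.80 − 15.3672)·e^0.076650 = 569.4328 × 1.079664 = 614.7961
Market ¥627.19 > fair 614.7961: forward overpriced → cash-and-carry (borrow at r, buy the stock and collect the dividends, short the forward).
Profit at T = |F_mkt − F*| = |627.19 − 614.7961| = ¥12.39 per share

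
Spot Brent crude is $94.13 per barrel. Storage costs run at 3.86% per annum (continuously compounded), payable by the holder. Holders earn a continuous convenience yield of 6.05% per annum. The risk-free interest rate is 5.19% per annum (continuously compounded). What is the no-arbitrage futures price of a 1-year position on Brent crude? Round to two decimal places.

Net carry = r + u − y = 0.0519 + 0.0386 − 0.0605 = 0.0300
F = S·e^((r+u−y)T) = 94.13 · e^(0.0300 × 1) = 94.13 · e^0.030000
= 94.13 × 1.030455 = $97.00 per barrel

$97.00 per barrel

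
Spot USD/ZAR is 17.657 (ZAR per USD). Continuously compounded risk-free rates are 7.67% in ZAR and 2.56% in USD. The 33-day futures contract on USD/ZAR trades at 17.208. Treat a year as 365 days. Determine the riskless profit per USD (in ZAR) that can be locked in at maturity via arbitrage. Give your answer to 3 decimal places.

Fair futures: F* = S·e^(carry·T), with carry = (r_ZAR − r_USD) = 0.0767 − 0.0256 = 0.0511
F* = 17.657 · e^(0.0511 × 33/365) = 17.657 · e^0.004620 = 17.657 × 1.004631 = 17.7388
Market 17.208 < fair 17.7388: forward underpriced → reverse cash-and-carry (short spot, go long the forward).
At maturity, profit = |F_mkt − F*| = |17.208 − 17.7388| = 0.531 per USD (in ZAR)

0.531 per USD (in ZAR)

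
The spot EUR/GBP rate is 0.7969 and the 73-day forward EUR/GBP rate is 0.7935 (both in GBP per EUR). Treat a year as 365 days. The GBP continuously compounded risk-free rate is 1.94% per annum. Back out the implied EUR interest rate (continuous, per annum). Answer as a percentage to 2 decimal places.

4.08%

F = S·e^((r_GBP − r_EUR)T) ⇒ r_EUR = r_GBP − ln(F/S)/T
ln(0.7935/0.7969) = -0.004276; /(73/365) = -0.021380
r_EUR = 0.0194 + 0.021380 = 0.040780
r_EUR = 4.08%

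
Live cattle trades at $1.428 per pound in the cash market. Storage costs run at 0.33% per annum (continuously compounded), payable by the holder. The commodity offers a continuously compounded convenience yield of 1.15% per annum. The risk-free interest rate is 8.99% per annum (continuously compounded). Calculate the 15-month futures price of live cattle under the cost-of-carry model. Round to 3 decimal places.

Net carry = r + u − y = 0.0899 + 0.0033 − 0.0115 = 0.0817
F = S·e^((r+u−y)T) = 1.428 · e^(0.0817 × 15/12) = 1.428 · e^0.102125
= 1.428 × 1.107522 = $1.582 per pound

$1.582 per pound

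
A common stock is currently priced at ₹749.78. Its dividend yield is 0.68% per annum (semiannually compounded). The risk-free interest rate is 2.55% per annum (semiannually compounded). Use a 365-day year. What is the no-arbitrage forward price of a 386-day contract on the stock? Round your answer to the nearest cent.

F = S · (1+r/2)^(2T) / (1+q/2)^(2T)
= 749.78 × 1.027159 / 1.007205 = 749.78 × 1.019811
F = ₹764.63

₹764.63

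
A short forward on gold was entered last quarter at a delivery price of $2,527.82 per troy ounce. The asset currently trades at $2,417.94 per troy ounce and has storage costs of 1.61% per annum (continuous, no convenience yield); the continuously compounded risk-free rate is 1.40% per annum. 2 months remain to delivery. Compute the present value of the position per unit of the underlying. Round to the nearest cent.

$97.49 per troy ounce

Current fair forward for the remaining 2 months: F = S·e^((r + u)·T), (r + u) = 0.0140 + 0.0161 = 0.0301
F = 2417.94 · e^(0.0301 × 2/12) = 2417.94 × 1.00502927 = 2430.1005
Value of long forward = (F − K)·e^(−rT) = (2430.1005 − 2527.82) · e^(−0.0140·2/12)
= -97.7195 × 0.99766939 = -97.49
Short position value = −(long value) = $97.49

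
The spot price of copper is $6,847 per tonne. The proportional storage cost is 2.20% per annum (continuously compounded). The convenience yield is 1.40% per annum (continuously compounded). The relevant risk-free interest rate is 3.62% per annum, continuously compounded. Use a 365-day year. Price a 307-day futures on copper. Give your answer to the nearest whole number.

Net carry = r + u − y = 0.0362 + 0.0220 − 0.0140 = 0.0442
F = S·e^((r+u−y)T) = 6847 · e^(0.0442 × 307/365) = 6847 · e^0.037176
= 6847 × 1.037876 = $7,106 per tonne

$7,106 per tonne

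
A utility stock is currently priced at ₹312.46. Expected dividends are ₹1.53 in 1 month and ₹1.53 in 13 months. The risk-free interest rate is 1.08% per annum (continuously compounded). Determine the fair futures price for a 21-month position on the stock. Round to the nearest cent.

PV(dividends) I = 1.53·e^(−0.0108·1/12) + 1.53·e^(−0.0108·13/12)
I = 1.5286 + 1.5122 = 3.0408
F = (S − I)·e^(rT) = (312.46 − 3.0408) · e^(0.0108·21/12)
= 309.4192 · e^0.018900 = 309.4192 × 1.019080 = ₹315.32

₹315.32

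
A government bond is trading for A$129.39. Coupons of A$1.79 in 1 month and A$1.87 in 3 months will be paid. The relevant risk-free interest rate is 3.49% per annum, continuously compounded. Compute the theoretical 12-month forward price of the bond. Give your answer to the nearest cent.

PV(coupons) I = 1.79·e^(−0.0349·1/12) + 1.87·e^(−0.0349·3/12)
I = 1.7848 + 1.8538 = 3.6386
F = (S − I)·e^(rT) = (129.39 − 3.6386) · e^(0.0349·12/12)
= 125.7514 · e^0.034900 = 125.7514 × 1.035516 = A$130.22

A$130.22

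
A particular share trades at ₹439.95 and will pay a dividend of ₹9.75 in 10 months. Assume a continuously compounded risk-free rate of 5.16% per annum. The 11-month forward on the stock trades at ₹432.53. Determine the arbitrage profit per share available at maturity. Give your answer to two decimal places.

₹18.94 per share

PV(dividends) I = 9.75·e^(−0.0516·10/12) = 9.3396
Fair forward F* = (S − I)·e^(rT) = (439.95 − 9.3396)·e^0.047300 = 430.6104 × 1.048436 = 451.4674
Market ₹432.53 < fair 451.4674: forward underpriced → reverse cash-and-carry (short the stock, invest proceeds at r, pay the dividends, go long the forward).
Profit at T = |F_mkt − F*| = |432.53 − 451.4674| = ₹18.94 per share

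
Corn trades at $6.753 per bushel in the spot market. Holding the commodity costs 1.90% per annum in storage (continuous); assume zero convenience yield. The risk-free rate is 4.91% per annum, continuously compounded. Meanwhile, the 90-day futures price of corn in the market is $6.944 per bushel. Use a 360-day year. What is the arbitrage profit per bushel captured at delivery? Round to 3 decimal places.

$0.075 per bushel

Fair futures: F* = S·e^(carry·T), with carry = (r + u) = 0.0491 + 0.0190 = 0.0681
F* = 6.753 · e^(0.0681 × 90/360) = 6.753 · e^0.017025 = 6.753 × 1.017171 = $6.8690
Market $6.944 > fair $6.8690: forward overpriced → cash-and-carry (buy spot, short the forward).
At maturity, profit = |F_mkt − F*| = |6.944 − 6.8690| = $0.075 per bushel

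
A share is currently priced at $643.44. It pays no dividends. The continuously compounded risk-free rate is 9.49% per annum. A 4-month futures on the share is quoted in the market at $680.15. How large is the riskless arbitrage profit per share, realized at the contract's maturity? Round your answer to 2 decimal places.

Fair futures: F* = S·e^(carry·T), with carry = r = 0.0949
F* = 643.44 · e^(0.0949 × 4/12) = 643.44 · e^0.031633 = 643.44 × 1.032139 = $664.1195
Market $680.15 > fair $664.1195: forward overpriced → cash-and-carry (buy spot, short the forward).
At maturity, profit = |F_mkt − F*| = |680.15 − 664.1195| = $16.03 per share

$16.03 per share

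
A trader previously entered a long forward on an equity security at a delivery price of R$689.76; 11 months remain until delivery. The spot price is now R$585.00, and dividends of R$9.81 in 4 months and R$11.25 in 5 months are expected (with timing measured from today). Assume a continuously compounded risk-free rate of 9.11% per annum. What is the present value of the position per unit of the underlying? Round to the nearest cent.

PV(remaining dividends) I = 9.81·e^(−0.0911·4/12) + 11.25·e^(−0.0911·5/12) = 20.3476
Current forward F = (S − I)·e^(rT) = (585.00 − 20.3476)·e^(0.0911·11/12) = 564.6524 × 1.087094 = 613.8302
Value (long) = (F − K)·e^(−rT) = (613.8302 − 689.76) × 0.919883 = -69.8465
Value = -R$69.85

-R$69.85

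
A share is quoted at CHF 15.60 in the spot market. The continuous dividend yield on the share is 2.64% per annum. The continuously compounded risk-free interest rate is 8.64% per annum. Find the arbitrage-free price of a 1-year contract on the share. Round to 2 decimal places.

CHF 16.56

F = S·e^((r − q)T) = 15.60 · e^((0.0864 − 0.0264) × 1)
= 15.60 · e^0.060000 = 15.60 × 1.061837
F = CHF 16.56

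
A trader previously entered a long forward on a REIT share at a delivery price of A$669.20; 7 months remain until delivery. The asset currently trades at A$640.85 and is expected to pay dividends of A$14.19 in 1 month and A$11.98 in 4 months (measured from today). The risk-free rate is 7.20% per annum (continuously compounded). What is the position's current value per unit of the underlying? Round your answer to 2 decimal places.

-A$26.63

PV(remaining dividends) I = 14.19·e^(−0.0720·1/12) + 11.98·e^(−0.0720·4/12) = 25.8010
Current forward F = (S − I)·e^(rT) = (640.85 − 25.8010)·e^(0.0720·7/12) = 615.0490 × 1.042894 = 641.4309
Value (long) = (F − K)·e^(−rT) = (641.4309 − 669.20) × 0.958870 = -26.6270
Value = -A$26.63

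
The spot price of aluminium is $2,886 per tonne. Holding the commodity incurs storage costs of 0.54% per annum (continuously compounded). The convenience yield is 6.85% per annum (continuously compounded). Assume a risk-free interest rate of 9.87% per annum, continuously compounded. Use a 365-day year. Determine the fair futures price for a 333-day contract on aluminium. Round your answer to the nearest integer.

Net carry = r + u − y = 0.0987 + 0.0054 − 0.0685 = 0.0356
F = S·e^((r+u−y)T) = 2886 · e^(0.0356 × 333/365) = 2886 · e^0.032479
= 2886 × 1.033012 = $2,981 per tonne

$2,981 per tonne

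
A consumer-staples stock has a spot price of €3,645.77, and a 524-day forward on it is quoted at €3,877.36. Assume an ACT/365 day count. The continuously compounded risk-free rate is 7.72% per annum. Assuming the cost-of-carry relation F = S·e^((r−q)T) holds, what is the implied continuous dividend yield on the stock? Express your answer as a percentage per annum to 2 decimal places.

3.43%

From F = S·e^((r−q)T): (r − q) = ln(F/S)/T
ln(3877.36/3645.77) = ln(1.063523) = 0.061587
(r − q) = 0.061587 / (524/365) = 0.042899
q = r − ln(F/S)/T = 0.0772 − 0.042899 = 0.034301
q = 3.43%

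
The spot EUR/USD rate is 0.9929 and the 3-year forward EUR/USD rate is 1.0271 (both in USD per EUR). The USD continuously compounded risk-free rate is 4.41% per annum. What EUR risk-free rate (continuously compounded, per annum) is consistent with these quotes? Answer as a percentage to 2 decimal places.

3.28%

F = S·e^((r_USD − r_EUR)T) ⇒ r_EUR = r_USD − ln(F/S)/T
ln(1.0271/0.9929) = 0.033865; /(3) = 0.011288
r_EUR = 0.0441 − 0.011288 = 0.032812
r_EUR = 3.28%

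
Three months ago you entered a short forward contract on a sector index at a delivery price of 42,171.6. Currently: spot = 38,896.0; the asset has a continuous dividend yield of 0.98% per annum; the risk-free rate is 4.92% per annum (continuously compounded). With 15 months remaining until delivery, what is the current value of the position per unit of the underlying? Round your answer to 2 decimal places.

1233.76

Current fair forward for the remaining 15 months: F = S·e^((r − q)·T), (r − q) = 0.0492 − 0.0098 = 0.0394
F = 38896.0 · e^(0.0394 × 15/12) = 38896.0 × 1.05048294 = 40859.5844
Value of long forward = (F − K)·e^(−rT) = (40859.5844 − 42171.6) · e^(−0.0492·15/12)
= -1312.0156 × 0.94035295 = -1233.76
Short position value = −(long value) = 1233.76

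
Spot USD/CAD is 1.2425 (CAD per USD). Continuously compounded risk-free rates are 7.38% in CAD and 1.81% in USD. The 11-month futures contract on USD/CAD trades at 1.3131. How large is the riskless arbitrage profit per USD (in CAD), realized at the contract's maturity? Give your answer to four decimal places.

Fair futures: F* = S·e^(carry·T), with carry = (r_CAD − r_USD) = 0.0738 − 0.0181 = 0.0557
F* = 1.2425 · e^(0.0557 × 11/12) = 1.2425 · e^0.051058 = 1.2425 × 1.052384 = 1.3076
Market 1.3131 > fair 1.3076: forward overpriced → cash-and-carry (buy spot, short the forward).
At maturity, profit = |F_mkt − F*| = |1.3131 − 1.3076| = 0.0055 per USD (in CAD)

0.0055 per USD (in CAD)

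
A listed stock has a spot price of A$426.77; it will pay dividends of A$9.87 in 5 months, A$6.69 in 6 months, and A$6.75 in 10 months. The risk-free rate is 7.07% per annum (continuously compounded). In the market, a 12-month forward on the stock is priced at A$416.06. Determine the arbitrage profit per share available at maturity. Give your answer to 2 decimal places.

A$17.93 per share

PV(dividends) I = 9.87·e^(−0.0707·5/12) + 6.69·e^(−0.0707·6/12) + 6.75·e^(−0.0707·10/12) = 22.4049
Fair forward F* = (S − I)·e^(rT) = (426.77 − 22.4049)·e^0.070700 = 404.3651 × 1.073259 = 433.9885
Market A$416.06 < fair 433.9885: forward underpriced → reverse cash-and-carry (short the stock, invest proceeds at r, pay the dividends, go long the forward).
Profit at T = |F_mkt − F*| = |416.06 − 433.9885| = A$17.93 per share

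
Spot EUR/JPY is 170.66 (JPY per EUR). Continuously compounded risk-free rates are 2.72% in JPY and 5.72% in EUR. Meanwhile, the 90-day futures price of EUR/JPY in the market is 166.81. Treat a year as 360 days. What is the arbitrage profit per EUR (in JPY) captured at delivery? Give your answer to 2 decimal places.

2.57 per EUR (in JPY)

Fair futures: F* = S·e^(carry·T), with carry = (r_JPY − r_EUR) = 0.0272 − 0.0572 = -0.0300
F* = 170.66 · e^(-0.0300 × 90/360) = 170.66 · e^-0.007500 = 170.66 × 0.992528 = 169.3848
Market 166.81 < fair 169.3848: forward underpriced → reverse cash-and-carry (short spot, go long the forward).
At maturity, profit = |F_mkt − F*| = |166.81 − 169.3848| = 2.57 per EUR (in JPY)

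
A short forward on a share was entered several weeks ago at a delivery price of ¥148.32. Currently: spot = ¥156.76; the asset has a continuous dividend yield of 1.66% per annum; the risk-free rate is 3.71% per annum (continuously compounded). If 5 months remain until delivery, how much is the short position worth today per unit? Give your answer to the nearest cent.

Current fair forward for the remaining 5 months: F = S·e^((r − q)·T), (r − q) = 0.0371 − 0.0166 = 0.0205
F = 156.76 · e^(0.0205 × 5/12) = 156.76 × 1.008578 = 158.1047
Value of long forward = (F − K)·e^(−rT) = (158.1047 − 148.32) · e^(−0.0371·5/12)
= 9.7847 × 0.984661 = 9.63
Short position value = −(long value) = -¥9.63

-¥9.63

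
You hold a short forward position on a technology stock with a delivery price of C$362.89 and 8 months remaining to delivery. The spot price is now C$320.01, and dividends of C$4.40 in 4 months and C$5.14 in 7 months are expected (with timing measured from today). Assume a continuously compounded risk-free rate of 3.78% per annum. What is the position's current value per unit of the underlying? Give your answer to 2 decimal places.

C$43.22

PV(remaining dividends) I = 4.40·e^(−0.0378·4/12) + 5.14·e^(−0.0378·7/12) = 9.3728
Current forward F = (S − I)·e^(rT) = (320.01 − 9.3728)·e^(0.0378·8/12) = 310.6372 × 1.025520 = 318.5647
Value (long) = (F − K)·e^(−rT) = (318.5647 − 362.89) × 0.975115 = -43.2223
Short position value = −(long value) = C$43.22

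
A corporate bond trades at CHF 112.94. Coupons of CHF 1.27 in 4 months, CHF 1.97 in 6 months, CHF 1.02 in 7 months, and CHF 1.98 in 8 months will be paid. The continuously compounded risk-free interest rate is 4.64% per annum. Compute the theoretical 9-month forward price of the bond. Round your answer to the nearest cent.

PV(coupons) I = 1.27·e^(−0.0464·4/12) + 1.97·e^(−0.0464·6/12) + 1.02·e^(−0.0464·7/12) + 1.98·e^(−0.0464·8/12)
I = 1.2505 + 1.9248 + 0.9928 + 1.9197 = 6.0878
F = (S − I)·e^(rT) = (112.94 − 6.0878) · e^(0.0464·9/12)
= 106.8522 · e^0.034800 = 106.8522 × 1.035413 = CHF 110.64

CHF 110.64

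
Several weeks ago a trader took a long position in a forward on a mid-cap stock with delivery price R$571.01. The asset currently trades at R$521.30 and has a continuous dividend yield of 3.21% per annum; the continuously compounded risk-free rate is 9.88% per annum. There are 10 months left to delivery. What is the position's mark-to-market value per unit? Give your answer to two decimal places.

-R$18.34

Current fair forward for the remaining 10 months: F = S·e^((r − q)·T), (r − q) = 0.0988 − 0.0321 = 0.0667
F = 521.30 · e^(0.0667 × 10/12) = 521.30 × 1.057157 = 551.0959
Value of long forward = (F − K)·e^(−rT) = (551.0959 − 571.01) · e^(−0.0988·10/12)
= -19.9141 × 0.920965 = -18.34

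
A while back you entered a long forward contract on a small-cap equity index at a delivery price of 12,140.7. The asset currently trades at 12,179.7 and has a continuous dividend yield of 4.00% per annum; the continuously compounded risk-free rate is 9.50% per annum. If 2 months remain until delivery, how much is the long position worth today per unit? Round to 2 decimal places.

Current fair forward for the remaining 2 months: F = S·e^((r − q)·T), (r − q) = 0.0950 − 0.0400 = 0.0550
F = 12179.7 · e^(0.0550 × 2/12) = 12179.7 × 1.00920881 = 12291.8605
Value of long forward = (F − K)·e^(−rT) = (12291.8605 − 12140.7) · e^(−0.0950·2/12)
= 151.1605 × 0.98429135 = 148.79

148.79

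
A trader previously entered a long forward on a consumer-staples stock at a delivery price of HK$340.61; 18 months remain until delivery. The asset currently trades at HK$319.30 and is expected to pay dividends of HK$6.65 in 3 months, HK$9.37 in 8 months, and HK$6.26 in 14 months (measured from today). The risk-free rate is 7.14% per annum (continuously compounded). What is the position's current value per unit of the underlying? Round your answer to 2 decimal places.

PV(remaining dividends) I = 6.65·e^(−0.0714·3/12) + 9.37·e^(−0.0714·8/12) + 6.26·e^(−0.0714·14/12) = 21.2265
Current forward F = (S − I)·e^(rT) = (319.30 − 21.2265)·e^(0.0714·18/12) = 298.0735 × 1.113046 = 331.7695
Value (long) = (F − K)·e^(−rT) = (331.7695 − 340.61) × 0.898436 = -7.9426
Value = -HK$7.94

-HK$7.94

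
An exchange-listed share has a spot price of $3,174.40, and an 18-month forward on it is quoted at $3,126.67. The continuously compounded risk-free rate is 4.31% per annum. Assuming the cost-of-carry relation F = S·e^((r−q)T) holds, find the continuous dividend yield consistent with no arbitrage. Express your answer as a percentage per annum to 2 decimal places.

From F = S·e^((r−q)T): (r − q) = ln(F/S)/T
ln(3126.67/3174.40) = ln(0.984964) = -0.015150
(r − q) = -0.015150 / (18/12) = -0.010100
q = r − ln(F/S)/T = 0.0431 + 0.010100 = 0.053200
q = 5.32%

5.32%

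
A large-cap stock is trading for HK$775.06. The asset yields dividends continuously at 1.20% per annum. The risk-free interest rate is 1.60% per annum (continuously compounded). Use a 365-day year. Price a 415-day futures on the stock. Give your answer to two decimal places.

HK$778.59

F = S·e^((r − q)T) = 775.06 · e^((0.0160 − 0.0120) × 415/365)
= 775.06 · e^0.004548 = 775.06 × 1.004558
F = HK$778.59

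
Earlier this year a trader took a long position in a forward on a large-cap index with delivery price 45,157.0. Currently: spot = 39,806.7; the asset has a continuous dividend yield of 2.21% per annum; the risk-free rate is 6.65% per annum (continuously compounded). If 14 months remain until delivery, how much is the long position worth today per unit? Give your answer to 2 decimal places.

Current fair forward for the remaining 14 months: F = S·e^((r − q)·T), (r − q) = 0.0665 − 0.0221 = 0.0444
F = 39806.7 · e^(0.0444 × 14/12) = 39806.7 × 1.05316509 = 41923.0268
Value of long forward = (F − K)·e^(−rT) = (41923.0268 − 45157.0) · e^(−0.0665·14/12)
= -3233.9732 × 0.92534991 = -2992.56

-2992.56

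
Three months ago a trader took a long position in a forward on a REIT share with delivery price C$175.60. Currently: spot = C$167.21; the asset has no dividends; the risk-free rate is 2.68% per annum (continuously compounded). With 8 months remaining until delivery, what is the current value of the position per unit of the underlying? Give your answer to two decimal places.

-C$5.28

Current fair forward for the remaining 8 months: F = S·e^(r·T), r = 0.0268
F = 167.21 · e^(0.0268 × 8/12) = 167.21 × 1.018027 = 170.2243
Value of long forward = (F − K)·e^(−rT) = (170.2243 − 175.60) · e^(−0.0268·8/12)
= -5.3757 × 0.982292 = -5.28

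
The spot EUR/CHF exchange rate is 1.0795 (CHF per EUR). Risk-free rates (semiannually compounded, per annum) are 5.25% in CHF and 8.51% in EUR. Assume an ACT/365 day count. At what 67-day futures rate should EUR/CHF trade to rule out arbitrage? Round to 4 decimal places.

By covered interest parity, F = S · (1+r_CHF/2)^(2T) / (1+r_EUR/2)^(2T)
= 1.0795 × 1.009558 / 1.015416 = 1.0795 × 0.994231
F = 1.0733 CHF per EUR

1.0733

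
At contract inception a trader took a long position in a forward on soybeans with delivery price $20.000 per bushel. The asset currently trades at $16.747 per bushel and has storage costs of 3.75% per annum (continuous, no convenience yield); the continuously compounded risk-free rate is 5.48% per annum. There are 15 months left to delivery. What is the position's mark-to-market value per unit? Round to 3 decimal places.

Current fair forward for the remaining 15 months: F = S·e^((r + u)·T), (r + u) = 0.0548 + 0.0375 = 0.0923
F = 16.747 · e^(0.0923 × 15/12) = 16.747 × 1.122294 = 18.7951
Value of long forward = (F − K)·e^(−rT) = (18.7951 − 20.000) · e^(−0.0548·15/12)
= -1.2049 × 0.933793 = -1.125

-$1.125 per bushel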